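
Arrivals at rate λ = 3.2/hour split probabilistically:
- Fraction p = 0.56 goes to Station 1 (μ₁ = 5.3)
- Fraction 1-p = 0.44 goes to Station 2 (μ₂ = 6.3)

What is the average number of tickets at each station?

Effective rates: λ₁ = 3.2×0.56 = 1.792, λ₂ = 3.2×0.44 = 1.408
Station 1: ρ₁ = 1.792/5.3 = 0.3381, L₁ = ρ₁/(1-ρ₁) = 0.3381/(1-0.3381) = 0.5108
Station 2: ρ₂ = 1.408/6.3 = 0.2235, L₂ = ρ₂/(1-ρ₂) = 0.2235/(1-0.2235) = 0.2878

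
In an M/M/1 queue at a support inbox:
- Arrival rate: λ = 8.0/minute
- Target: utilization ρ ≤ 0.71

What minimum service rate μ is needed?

ρ = λ/μ, so μ = λ/ρ
μ ≥ 8.0/0.71 = 11.2676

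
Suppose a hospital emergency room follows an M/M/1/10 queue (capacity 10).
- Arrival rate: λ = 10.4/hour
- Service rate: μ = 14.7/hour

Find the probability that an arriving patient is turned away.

ρ = λ/μ = 10.4/14.7 = 0.707483
P₀ = (1-ρ)/(1-ρ^(K+1)) = (1-0.707483)/(1-0.707483^11) = 0.29252/0.97777 = 0.2992
P_K = P₀×ρ^K = 0.29917 × 0.707483^10 = 0.29917 × 0.031417 = 0.009399
Blocking probability = 0.94%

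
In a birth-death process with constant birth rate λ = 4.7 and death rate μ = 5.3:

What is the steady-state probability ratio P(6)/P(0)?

For constant rates: P(n)/P(0) = (λ/μ)^n
P(6)/P(0) = (4.7/5.3)^6 = 0.88679^6 = 0.4863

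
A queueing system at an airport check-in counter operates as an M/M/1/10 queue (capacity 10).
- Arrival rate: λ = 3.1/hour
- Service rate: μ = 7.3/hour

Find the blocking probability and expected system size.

ρ = λ/μ = 3.1/7.3 = 0.42466
P₀ = (1-ρ)/(1-ρ^(K+1)) = (1-0.42466)/(1-0.42466^11) = 0.5753/0.9999 = 0.5754
P_K = P₀×ρ^K = 0.5754 × 0.42466^10 = 0.5754 × 0.0001907 = 0.0001097
Blocking probability P_10 = 0.0001097 (0.01097%)
L = ρ[1 - (K+1)ρ^K + Kρ^(K+1)] / [(1-ρ)(1-ρ^(K+1))]
L = 0.42466 × (1 - 11×0.0001907 + 10×0.00008099) / ((1 - 0.42466) × (1 - 0.00008099)) = 0.7372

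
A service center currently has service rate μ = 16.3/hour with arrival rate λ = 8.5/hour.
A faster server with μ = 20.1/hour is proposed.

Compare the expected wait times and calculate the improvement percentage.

System 1: ρ₁ = 8.5/16.3 = 0.5215, W₁ = 1/(16.3-8.5) = 0.12821
System 2: ρ₂ = 8.5/20.1 = 0.4229, W₂ = 1/(20.1-8.5) = 0.086207
Improvement: (W₁-W₂)/W₁ = (0.12821-0.086207)/0.12821 = 32.76%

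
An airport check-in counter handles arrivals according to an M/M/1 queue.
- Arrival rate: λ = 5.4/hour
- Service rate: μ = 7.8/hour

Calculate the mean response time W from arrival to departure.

First, compute utilization: ρ = λ/μ = 5.4/7.8 = 0.6923
For M/M/1: W = 1/(μ-λ)
W = 1/(7.8-5.4) = 1/2.40
W = 0.4167 hours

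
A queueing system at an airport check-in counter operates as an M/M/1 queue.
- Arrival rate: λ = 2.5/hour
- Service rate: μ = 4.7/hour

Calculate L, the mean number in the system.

ρ = λ/μ = 2.5/4.7 = 0.5319
For M/M/1: L = λ/(μ-λ)
L = 2.5/(4.7-2.5) = 2.5/2.20
L = 1.1364 passengers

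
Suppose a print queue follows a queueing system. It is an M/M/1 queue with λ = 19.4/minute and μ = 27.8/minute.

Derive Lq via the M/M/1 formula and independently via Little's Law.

Method 1 (direct): Lq = λ²/(μ(μ-λ)) = 376.36/(27.8 × 8.40) = 1.6117

Method 2 (Little's Law):
W = 1/(μ-λ) = 1/8.40 = 0.1190476
Wq = W - 1/μ = 0.1190476 - 0.03597122 = 0.083076
Lq = λWq = 19.4 × 0.083076 = 1.6117 ✔ (matches Method 1)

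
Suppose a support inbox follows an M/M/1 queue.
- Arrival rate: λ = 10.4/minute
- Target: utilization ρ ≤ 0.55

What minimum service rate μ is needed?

ρ = λ/μ, so μ = λ/ρ
μ ≥ 10.4/0.55 = 18.9091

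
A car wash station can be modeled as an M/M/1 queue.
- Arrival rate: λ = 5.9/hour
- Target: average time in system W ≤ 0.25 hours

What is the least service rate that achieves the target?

For M/M/1: W = 1/(μ-λ)
Need W ≤ 0.25, so 1/(μ-λ) ≤ 0.25
μ - λ ≥ 1/0.25 = 4.0000
μ ≥ 5.9 + 4.0000 = 9.9000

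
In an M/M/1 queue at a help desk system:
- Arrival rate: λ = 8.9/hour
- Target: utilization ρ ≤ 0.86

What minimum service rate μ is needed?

ρ = λ/μ, so μ = λ/ρ
μ ≥ 8.9/0.86 = 10.3488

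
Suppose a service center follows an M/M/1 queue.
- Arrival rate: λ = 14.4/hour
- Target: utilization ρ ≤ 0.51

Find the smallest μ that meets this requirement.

ρ = λ/μ, so μ = λ/ρ
μ ≥ 14.4/0.51 = 28.2353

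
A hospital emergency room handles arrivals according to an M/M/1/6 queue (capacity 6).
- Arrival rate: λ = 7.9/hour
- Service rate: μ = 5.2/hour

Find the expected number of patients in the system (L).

ρ = λ/μ = 7.9/5.2 = 1.5192
P₀ = (1-ρ)/(1-ρ^(K+1)) = (1-1.5192)/(1-1.5192^7) = -0.5192/-17.6769 = 0.02937
P_K = P₀×ρ^K = 0.02937 × 1.5192^6 = 0.02937 × 12.2939 = 0.3611
L = ρ[1 - (K+1)ρ^K + Kρ^(K+1)] / [(1-ρ)(1-ρ^(K+1))]
L = 1.5192 × (1 - 7×12.2939 + 6×18.6769) / ((1 - 1.5192) × (1 - 18.6769)) = 4.4700 patients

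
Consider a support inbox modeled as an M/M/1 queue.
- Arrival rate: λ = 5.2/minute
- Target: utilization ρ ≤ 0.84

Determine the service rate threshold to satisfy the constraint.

ρ = λ/μ, so μ = λ/ρ
μ ≥ 5.2/0.84 = 6.1905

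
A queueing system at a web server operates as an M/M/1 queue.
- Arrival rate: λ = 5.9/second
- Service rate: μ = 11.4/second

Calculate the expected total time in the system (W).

First, compute utilization: ρ = λ/μ = 5.9/11.4 = 0.5175
For M/M/1: W = 1/(μ-λ)
W = 1/(11.4-5.9) = 1/5.50
W = 0.1818 seconds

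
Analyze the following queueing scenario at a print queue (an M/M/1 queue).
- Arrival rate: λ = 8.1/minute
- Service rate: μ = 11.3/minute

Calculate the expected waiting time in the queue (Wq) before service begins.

First, compute utilization: ρ = λ/μ = 8.1/11.3 = 0.7168
For M/M/1: Wq = λ/(μ(μ-λ))
Wq = 8.1/(11.3 × (11.3-8.1))
Wq = 8.1/(11.3 × 3.20)
Wq = 0.2240 minutes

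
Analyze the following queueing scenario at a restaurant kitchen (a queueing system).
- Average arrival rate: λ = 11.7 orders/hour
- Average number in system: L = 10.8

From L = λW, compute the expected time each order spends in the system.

Little's Law: L = λW, so W = L/λ
W = 10.8/11.7 = 0.9231 hours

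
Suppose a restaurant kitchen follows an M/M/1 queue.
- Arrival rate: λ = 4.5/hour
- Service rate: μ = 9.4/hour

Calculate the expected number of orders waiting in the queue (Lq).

ρ = λ/μ = 4.5/9.4 = 0.4787
For M/M/1: Lq = λ²/(μ(μ-λ))
Lq = 20.25/(9.4 × 4.90)
Lq = 0.4396 orders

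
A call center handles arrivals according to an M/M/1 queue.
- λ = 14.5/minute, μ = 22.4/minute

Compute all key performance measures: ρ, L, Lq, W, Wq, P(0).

Step 1: ρ = λ/μ = 14.5/22.4 = 0.6473
Step 2: L = λ/(μ-λ) = 14.5/7.90 = 1.8354
Step 3: Lq = λ²/(μ(μ-λ)) = 210.25/(22.4×7.90) = 1.1881
Step 4: W = 1/(μ-λ) = 1/7.90 = 0.12658
Step 5: Wq = λ/(μ(μ-λ)) = 14.5/(22.4×7.90) = 0.08194
Step 6: P(0) = 1-ρ = 0.3527
Verify: L = λW = 14.5×0.12658 = 1.8354 ✔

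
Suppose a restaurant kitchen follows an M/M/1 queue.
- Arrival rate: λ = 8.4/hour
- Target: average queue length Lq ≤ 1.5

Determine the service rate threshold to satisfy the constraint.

For M/M/1: Lq = λ²/(μ(μ-λ))
Need Lq ≤ 1.5, i.e. μ(μ-λ) ≥ λ²/1.5
μ² - 8.4μ - 70.56/1.5 ≥ 0  →  μ² - 8.4μ - 47.0400 ≥ 0
Quadratic formula (positive root): μ = [λ + √(λ² + 4×47.0400)]/2
Discriminant: 70.56 + 4×47.0400 = 258.7200, √258.7200 = 16.0848
μ ≥ (8.4 + 16.0848)/2 = 12.2424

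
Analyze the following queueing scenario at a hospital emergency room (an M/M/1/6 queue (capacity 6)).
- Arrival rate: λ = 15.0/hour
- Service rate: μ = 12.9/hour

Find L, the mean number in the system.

ρ = λ/μ = 15.0/12.9 = 1.1628
P₀ = (1-ρ)/(1-ρ^(K+1)) = (1-1.1628)/(1-1.1628^7) = -0.1628/-1.8743 = 0.08686
P_K = P₀×ρ^K = 0.08686 × 1.1628^6 = 0.08686 × 2.4719 = 0.2147
L = ρ[1 - (K+1)ρ^K + Kρ^(K+1)] / [(1-ρ)(1-ρ^(K+1))]
L = 1.1628 × (1 - 7×2.471896 + 6×2.874320) / ((1 - 1.1628) × (1 - 2.874320)) = 3.5922 patients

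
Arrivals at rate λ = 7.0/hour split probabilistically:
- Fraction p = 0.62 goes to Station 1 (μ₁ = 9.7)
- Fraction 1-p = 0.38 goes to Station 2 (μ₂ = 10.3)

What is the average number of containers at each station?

Effective rates: λ₁ = 7.0×0.62 = 4.34, λ₂ = 7.0×0.38 = 2.66
Station 1: ρ₁ = 4.34/9.7 = 0.44742, L₁ = ρ₁/(1-ρ₁) = 0.44742/(1-0.44742) = 0.8097
Station 2: ρ₂ = 2.66/10.3 = 0.25825, L₂ = ρ₂/(1-ρ₂) = 0.25825/(1-0.25825) = 0.3482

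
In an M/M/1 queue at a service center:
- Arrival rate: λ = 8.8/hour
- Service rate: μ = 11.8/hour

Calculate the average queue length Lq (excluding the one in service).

ρ = λ/μ = 8.8/11.8 = 0.7458
For M/M/1: Lq = λ²/(μ(μ-λ))
Lq = 77.44/(11.8 × 3.00)
Lq = 2.1876 customers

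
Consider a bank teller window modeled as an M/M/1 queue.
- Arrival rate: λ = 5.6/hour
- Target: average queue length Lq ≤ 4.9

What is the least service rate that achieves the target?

For M/M/1: Lq = λ²/(μ(μ-λ))
Need Lq ≤ 4.9, i.e. μ(μ-λ) ≥ λ²/4.9
μ² - 5.6μ - 31.36/4.9 ≥ 0  →  μ² - 5.6μ - 6.4000 ≥ 0
Quadratic formula (positive root): μ = [λ + √(λ² + 4×6.4000)]/2
Discriminant: 31.36 + 4×6.4000 = 56.9600, √56.9600 = 7.5472
μ ≥ (5.6 + 7.5472)/2 = 6.5736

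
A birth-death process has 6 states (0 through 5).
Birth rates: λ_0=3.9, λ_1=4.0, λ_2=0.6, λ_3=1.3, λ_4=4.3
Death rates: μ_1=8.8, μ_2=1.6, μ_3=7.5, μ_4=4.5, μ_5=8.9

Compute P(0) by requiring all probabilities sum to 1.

Ratios P(n)/P(0) = (λ₀···λₙ₋₁)/(μ₁···μₙ):
P(1)/P(0) = (3.9)/(8.8) = 0.4432
P(2)/P(0) = (3.9×4.0)/(8.8×1.6) = 1.1080
P(3)/P(0) = (3.9×4.0×0.6)/(8.8×1.6×7.5) = 0.08864
P(4)/P(0) = (3.9×4.0×0.6×1.3)/(8.8×1.6×7.5×4.5) = 0.02561
P(5)/P(0) = (3.9×4.0×0.6×1.3×4.3)/(8.8×1.6×7.5×4.5×8.9) = 0.01237

Normalization: ∑ P(n) = 1
P(0) × (1.0000 + 0.4432 + 1.1080 + 0.08864 + 0.02561 + 0.01237) = 1
P(0) × 2.6778 = 1
P(0) = 1/2.6778 = 0.3734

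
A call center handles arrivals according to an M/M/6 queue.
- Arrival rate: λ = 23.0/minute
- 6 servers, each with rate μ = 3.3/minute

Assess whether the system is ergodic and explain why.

Stability requires ρ = λ/(cμ) < 1
ρ = 23.0/(6 × 3.3) = 23.0/19.80 = 1.1616
Since 1.1616 ≥ 1, the system is UNSTABLE.
Need c > λ/μ = 23.0/3.3 = 6.97.
Minimum servers needed: c = 7.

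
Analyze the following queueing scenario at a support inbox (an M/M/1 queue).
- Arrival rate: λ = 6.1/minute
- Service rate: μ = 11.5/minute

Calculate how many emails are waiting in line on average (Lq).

ρ = λ/μ = 6.1/11.5 = 0.5304
For M/M/1: Lq = λ²/(μ(μ-λ))
Lq = 37.21/(11.5 × 5.40)
Lq = 0.5992 emails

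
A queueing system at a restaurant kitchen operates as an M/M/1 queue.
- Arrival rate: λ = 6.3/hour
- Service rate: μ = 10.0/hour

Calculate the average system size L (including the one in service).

ρ = λ/μ = 6.3/10.0 = 0.6300
For M/M/1: L = λ/(μ-λ)
L = 6.3/(10.0-6.3) = 6.3/3.70
L = 1.7027 orders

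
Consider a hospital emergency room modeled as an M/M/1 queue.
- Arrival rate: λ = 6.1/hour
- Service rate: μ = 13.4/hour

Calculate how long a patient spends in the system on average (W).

First, compute utilization: ρ = λ/μ = 6.1/13.4 = 0.4552
For M/M/1: W = 1/(μ-λ)
W = 1/(13.4-6.1) = 1/7.30
W = 0.1370 hours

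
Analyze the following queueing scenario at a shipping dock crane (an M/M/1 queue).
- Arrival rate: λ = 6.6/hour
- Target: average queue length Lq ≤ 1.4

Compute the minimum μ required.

For M/M/1: Lq = λ²/(μ(μ-λ))
Need Lq ≤ 1.4, i.e. μ(μ-λ) ≥ λ²/1.4
μ² - 6.6μ - 43.56/1.4 ≥ 0  →  μ² - 6.6μ - 31.114286 ≥ 0
Quadratic formula (positive root): μ = [λ + √(λ² + 4×31.114286)]/2
Discriminant: 43.56 + 4×31.114286 = 168.0171, √168.0171 = 12.9621
μ ≥ (6.6 + 12.9621)/2 = 9.7811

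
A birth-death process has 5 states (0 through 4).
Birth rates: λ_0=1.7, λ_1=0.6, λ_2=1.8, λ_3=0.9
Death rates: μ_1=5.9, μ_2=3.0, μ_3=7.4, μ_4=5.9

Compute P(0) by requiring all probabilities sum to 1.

Ratios P(n)/P(0) = (λ₀···λₙ₋₁)/(μ₁···μₙ):
P(1)/P(0) = (1.7)/(5.9) = 0.2881
P(2)/P(0) = (1.7×0.6)/(5.9×3.0) = 0.05763
P(3)/P(0) = (1.7×0.6×1.8)/(5.9×3.0×7.4) = 0.01402
P(4)/P(0) = (1.7×0.6×1.8×0.9)/(5.9×3.0×7.4×5.9) = 0.002138

Normalization: ∑ P(n) = 1
P(0) × (1.0000 + 0.2881 + 0.05763 + 0.01402 + 0.002138) = 1
P(0) × 1.3619 = 1
P(0) = 1/1.3619 = 0.7343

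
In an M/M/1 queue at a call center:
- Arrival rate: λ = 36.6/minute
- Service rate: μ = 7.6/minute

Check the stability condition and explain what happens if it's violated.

Stability requires ρ = λ/(cμ) < 1
ρ = 36.6/(1 × 7.6) = 36.6/7.60 = 4.8158
Since 4.8158 ≥ 1, the system is UNSTABLE.
Queue grows without bound. Need μ > λ = 36.6.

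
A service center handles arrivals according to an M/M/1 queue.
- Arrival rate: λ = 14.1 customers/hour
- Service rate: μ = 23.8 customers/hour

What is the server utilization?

Server utilization: ρ = λ/μ
ρ = 14.1/23.8 = 0.5924
The server is busy 59.24% of the time.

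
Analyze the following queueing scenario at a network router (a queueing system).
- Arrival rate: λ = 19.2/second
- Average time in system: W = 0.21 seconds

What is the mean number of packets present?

Little's Law: L = λW
L = 19.2 × 0.21 = 4.0320 packets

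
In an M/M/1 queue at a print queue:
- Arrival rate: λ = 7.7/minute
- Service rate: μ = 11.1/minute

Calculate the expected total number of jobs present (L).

ρ = λ/μ = 7.7/11.1 = 0.6937
For M/M/1: L = λ/(μ-λ)
L = 7.7/(11.1-7.7) = 7.7/3.40
L = 2.2647 jobs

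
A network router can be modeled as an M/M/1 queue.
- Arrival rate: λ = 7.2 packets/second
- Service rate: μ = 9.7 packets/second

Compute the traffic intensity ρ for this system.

Server utilization: ρ = λ/μ
ρ = 7.2/9.7 = 0.7423
The server is busy 74.23% of the time.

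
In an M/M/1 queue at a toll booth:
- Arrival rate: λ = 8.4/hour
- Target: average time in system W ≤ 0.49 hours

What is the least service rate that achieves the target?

For M/M/1: W = 1/(μ-λ)
Need W ≤ 0.49, so 1/(μ-λ) ≤ 0.49
μ - λ ≥ 1/0.49 = 2.0408
μ ≥ 8.4 + 2.0408 = 10.4408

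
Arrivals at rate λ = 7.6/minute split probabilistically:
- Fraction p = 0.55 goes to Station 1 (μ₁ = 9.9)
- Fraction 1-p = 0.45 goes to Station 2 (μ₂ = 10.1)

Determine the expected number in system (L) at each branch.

Effective rates: λ₁ = 7.6×0.55 = 4.18, λ₂ = 7.6×0.45 = 3.42
Station 1: ρ₁ = 4.18/9.9 = 0.42222, L₁ = ρ₁/(1-ρ₁) = 0.42222/(1-0.42222) = 0.7308
Station 2: ρ₂ = 3.42/10.1 = 0.33861, L₂ = ρ₂/(1-ρ₂) = 0.33861/(1-0.33861) = 0.5120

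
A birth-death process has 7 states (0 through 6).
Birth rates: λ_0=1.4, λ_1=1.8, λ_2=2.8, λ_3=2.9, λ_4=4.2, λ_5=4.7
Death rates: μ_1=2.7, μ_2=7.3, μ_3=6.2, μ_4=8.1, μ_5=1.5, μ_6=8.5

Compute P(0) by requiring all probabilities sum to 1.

Ratios P(n)/P(0) = (λ₀···λₙ₋₁)/(μ₁···μₙ):
P(1)/P(0) = (1.4)/(2.7) = 0.5185
P(2)/P(0) = (1.4×1.8)/(2.7×7.3) = 0.1279
P(3)/P(0) = (1.4×1.8×2.8)/(2.7×7.3×6.2) = 0.05774
P(4)/P(0) = (1.4×1.8×2.8×2.9)/(2.7×7.3×6.2×8.1) = 0.02067
P(5)/P(0) = (1.4×1.8×2.8×2.9×4.2)/(2.7×7.3×6.2×8.1×1.5) = 0.05788
P(6)/P(0) = (1.4×1.8×2.8×2.9×4.2×4.7)/(2.7×7.3×6.2×8.1×1.5×8.5) = 0.03201

Normalization: ∑ P(n) = 1
P(0) × (1.0000 + 0.5185 + 0.1279 + 0.05774 + 0.02067 + 0.05788 + 0.03201) = 1
P(0) × 1.8147 = 1
P(0) = 1/1.8147 = 0.5511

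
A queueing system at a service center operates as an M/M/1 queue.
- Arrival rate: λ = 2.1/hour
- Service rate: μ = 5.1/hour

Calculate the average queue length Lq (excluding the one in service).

ρ = λ/μ = 2.1/5.1 = 0.4118
For M/M/1: Lq = λ²/(μ(μ-λ))
Lq = 4.41/(5.1 × 3.00)
Lq = 0.2882 customers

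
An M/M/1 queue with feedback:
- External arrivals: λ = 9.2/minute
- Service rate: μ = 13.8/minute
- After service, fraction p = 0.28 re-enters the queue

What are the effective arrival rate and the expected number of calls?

Effective arrival rate: λ_eff = λ/(1-p) = 9.2/(1-0.28) = 9.2/0.72 = 12.77778
ρ = λ_eff/μ = 12.77778/13.8 = 0.925926
L = ρ/(1-ρ) = 0.925926/(1-0.925926) = 12.5000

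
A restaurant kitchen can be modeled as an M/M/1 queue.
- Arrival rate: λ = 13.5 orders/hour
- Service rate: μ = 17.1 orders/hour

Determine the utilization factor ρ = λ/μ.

Server utilization: ρ = λ/μ
ρ = 13.5/17.1 = 0.7895
The server is busy 78.95% of the time.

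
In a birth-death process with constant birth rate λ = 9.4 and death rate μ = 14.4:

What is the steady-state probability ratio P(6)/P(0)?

For constant rates: P(n)/P(0) = (λ/μ)^n
P(6)/P(0) = (9.4/14.4)^6 = 0.652778^6 = 0.07737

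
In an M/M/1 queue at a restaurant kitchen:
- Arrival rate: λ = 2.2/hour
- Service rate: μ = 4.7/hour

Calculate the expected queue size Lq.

ρ = λ/μ = 2.2/4.7 = 0.4681
For M/M/1: Lq = λ²/(μ(μ-λ))
Lq = 4.84/(4.7 × 2.50)
Lq = 0.4119 orders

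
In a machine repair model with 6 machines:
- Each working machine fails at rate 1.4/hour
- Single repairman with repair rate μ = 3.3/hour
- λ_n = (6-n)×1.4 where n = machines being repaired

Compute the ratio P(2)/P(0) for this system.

P(2)/P(0) = ∏_{i=0}^{2-1} λ_i/μ_{i+1}
= (6-0)×1.4/3.3 × (6-1)×1.4/3.3
= 5.3994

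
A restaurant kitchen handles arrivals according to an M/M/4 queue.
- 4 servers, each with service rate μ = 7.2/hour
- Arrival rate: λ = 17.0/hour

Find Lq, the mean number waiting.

Traffic intensity: ρ = λ/(cμ) = 17.0/(4×7.2) = 0.5903
Since ρ = 0.5903 < 1, system is stable.
Offered load a = λ/μ = cρ = 17.0/7.2 = 2.3611
P₀ = [ Σₙ₌₀^3 aⁿ/n! + a^4/(4!(1-ρ)) ]⁻¹
Σ = a^0/0! + a^1/1! + a^2/2! + a^3/3! = 1.0000 + 2.3611 + 2.7874 + 2.1938 = 8.3423
a^4/(4!(1-ρ)) = 31.0789/(24 × 0.40972) = 3.1606
P₀ = 1/(8.3423 + 3.1606) = 0.08693
Lq = P₀·a^4·ρ / (4!(1-ρ)²) = 0.08693 × 31.0789 × 0.5903 / (24 × 0.1679) = 0.3958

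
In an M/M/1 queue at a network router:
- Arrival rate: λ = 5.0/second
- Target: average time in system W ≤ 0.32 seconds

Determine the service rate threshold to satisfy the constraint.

For M/M/1: W = 1/(μ-λ)
Need W ≤ 0.32, so 1/(μ-λ) ≤ 0.32
μ - λ ≥ 1/0.32 = 3.1250
μ ≥ 5.0 + 3.1250 = 8.1250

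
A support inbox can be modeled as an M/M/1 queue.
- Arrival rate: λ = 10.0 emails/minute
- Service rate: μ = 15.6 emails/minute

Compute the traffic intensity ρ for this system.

Server utilization: ρ = λ/μ
ρ = 10.0/15.6 = 0.6410
The server is busy 64.10% of the time.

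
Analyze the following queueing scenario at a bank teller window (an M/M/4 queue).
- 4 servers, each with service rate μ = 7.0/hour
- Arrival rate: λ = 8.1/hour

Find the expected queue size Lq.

Traffic intensity: ρ = λ/(cμ) = 8.1/(4×7.0) = 0.2893
Since ρ = 0.2893 < 1, system is stable.
Offered load a = λ/μ = cρ = 8.1/7.0 = 1.1571
P₀ = [ Σₙ₌₀^3 aⁿ/n! + a^4/(4!(1-ρ)) ]⁻¹
Σ = a^0/0! + a^1/1! + a^2/2! + a^3/3! = 1.00000 + 1.15714 + 0.669490 + 0.258232 = 3.0849
a^4/(4!(1-ρ)) = 1.7929/(24 × 0.7107) = 0.1051
P₀ = 1/(3.0849 + 0.1051) = 0.3135
Lq = P₀·a^4·ρ / (4!(1-ρ)²) = 0.3135 × 1.7929 × 0.2893 / (24 × 0.5051) = 0.01341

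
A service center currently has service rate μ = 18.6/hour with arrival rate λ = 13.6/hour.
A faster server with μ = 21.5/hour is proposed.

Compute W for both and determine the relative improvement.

System 1: ρ₁ = 13.6/18.6 = 0.7312, W₁ = 1/(18.6-13.6) = 0.20000
System 2: ρ₂ = 13.6/21.5 = 0.6326, W₂ = 1/(21.5-13.6) = 0.12658
Improvement: (W₁-W₂)/W₁ = (0.20000-0.12658)/0.20000 = 36.71%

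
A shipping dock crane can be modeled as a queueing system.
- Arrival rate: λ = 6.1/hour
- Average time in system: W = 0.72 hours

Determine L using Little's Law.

Little's Law: L = λW
L = 6.1 × 0.72 = 4.3920 containers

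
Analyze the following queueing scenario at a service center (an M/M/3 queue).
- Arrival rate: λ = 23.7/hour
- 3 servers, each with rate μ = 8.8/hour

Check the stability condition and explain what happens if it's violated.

Stability requires ρ = λ/(cμ) < 1
ρ = 23.7/(3 × 8.8) = 23.7/26.40 = 0.8977
Since 0.8977 < 1, the system is STABLE.
The servers are busy 89.77% of the time.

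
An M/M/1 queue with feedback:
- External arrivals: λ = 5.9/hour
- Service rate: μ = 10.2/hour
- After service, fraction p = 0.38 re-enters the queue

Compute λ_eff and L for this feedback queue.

Effective arrival rate: λ_eff = λ/(1-p) = 5.9/(1-0.38) = 5.9/0.62 = 9.51613
ρ = λ_eff/μ = 9.51613/10.2 = 0.932954
L = ρ/(1-ρ) = 0.932954/(1-0.932954) = 13.9151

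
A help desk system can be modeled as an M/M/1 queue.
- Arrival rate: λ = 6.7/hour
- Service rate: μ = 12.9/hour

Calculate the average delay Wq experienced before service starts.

First, compute utilization: ρ = λ/μ = 6.7/12.9 = 0.5194
For M/M/1: Wq = λ/(μ(μ-λ))
Wq = 6.7/(12.9 × (12.9-6.7))
Wq = 6.7/(12.9 × 6.20)
Wq = 0.08377 hours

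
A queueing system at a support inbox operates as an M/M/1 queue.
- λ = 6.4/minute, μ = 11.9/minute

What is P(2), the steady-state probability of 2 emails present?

ρ = λ/μ = 6.4/11.9 = 0.5378
P(n) = (1-ρ)ρⁿ
P(2) = (1-0.5378) × 0.5378^2
P(2) = 0.4622 × 0.2892
P(2) = 0.1337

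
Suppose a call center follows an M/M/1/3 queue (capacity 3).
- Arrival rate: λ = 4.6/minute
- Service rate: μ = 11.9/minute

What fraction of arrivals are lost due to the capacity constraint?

ρ = λ/μ = 4.6/11.9 = 0.38655
P₀ = (1-ρ)/(1-ρ^(K+1)) = (1-0.38655)/(1-0.38655^4) = 0.6135/0.9777 = 0.6275
P_K = P₀×ρ^K = 0.6275 × 0.38655^3 = 0.6275 × 0.05776 = 0.03624
Blocking probability = 3.62%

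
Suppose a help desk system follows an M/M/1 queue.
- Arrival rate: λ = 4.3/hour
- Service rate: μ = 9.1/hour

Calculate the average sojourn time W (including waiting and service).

First, compute utilization: ρ = λ/μ = 4.3/9.1 = 0.4725
For M/M/1: W = 1/(μ-λ)
W = 1/(9.1-4.3) = 1/4.80
W = 0.2083 hours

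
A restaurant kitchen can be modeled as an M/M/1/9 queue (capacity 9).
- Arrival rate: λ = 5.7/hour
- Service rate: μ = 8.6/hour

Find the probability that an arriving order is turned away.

ρ = λ/μ = 5.7/8.6 = 0.66279
P₀ = (1-ρ)/(1-ρ^(K+1)) = (1-0.66279)/(1-0.66279^10) = 0.3372/0.9836 = 0.3428
P_K = P₀×ρ^K = 0.342818 × 0.66279^9 = 0.342818 × 0.0246822 = 0.008462
Blocking probability = 0.85%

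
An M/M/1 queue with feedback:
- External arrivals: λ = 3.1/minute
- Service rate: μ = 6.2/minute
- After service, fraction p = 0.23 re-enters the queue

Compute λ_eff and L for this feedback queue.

Effective arrival rate: λ_eff = λ/(1-p) = 3.1/(1-0.23) = 3.1/0.77 = 4.025974
ρ = λ_eff/μ = 4.025974/6.2 = 0.649351
L = ρ/(1-ρ) = 0.649351/(1-0.649351) = 1.8519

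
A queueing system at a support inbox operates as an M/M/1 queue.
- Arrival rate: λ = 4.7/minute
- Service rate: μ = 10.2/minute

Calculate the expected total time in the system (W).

First, compute utilization: ρ = λ/μ = 4.7/10.2 = 0.4608
For M/M/1: W = 1/(μ-λ)
W = 1/(10.2-4.7) = 1/5.50
W = 0.1818 minutes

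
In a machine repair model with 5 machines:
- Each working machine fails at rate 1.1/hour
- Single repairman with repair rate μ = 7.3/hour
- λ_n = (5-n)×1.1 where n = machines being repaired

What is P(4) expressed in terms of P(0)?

P(4)/P(0) = ∏_{i=0}^{4-1} λ_i/μ_{i+1}
= (5-0)×1.1/7.3 × (5-1)×1.1/7.3 × (5-2)×1.1/7.3 × (5-3)×1.1/7.3
= 0.06187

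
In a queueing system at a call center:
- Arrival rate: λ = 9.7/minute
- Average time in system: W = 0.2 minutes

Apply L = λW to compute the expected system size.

Little's Law: L = λW
L = 9.7 × 0.2 = 1.9400 calls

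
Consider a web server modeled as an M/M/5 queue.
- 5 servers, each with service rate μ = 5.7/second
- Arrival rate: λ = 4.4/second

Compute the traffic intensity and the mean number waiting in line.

Traffic intensity: ρ = λ/(cμ) = 4.4/(5×5.7) = 0.1544
Since ρ = 0.1544 < 1, system is stable.
Offered load a = λ/μ = cρ = 4.4/5.7 = 0.7719
P₀ = [ Σₙ₌₀^4 aⁿ/n! + a^5/(5!(1-ρ)) ]⁻¹
Σ = a^0/0! + a^1/1! + a^2/2! + a^3/3! + a^4/4! = 1.0000 + 0.77193 + 0.29794 + 0.076662 + 0.014794 = 2.1613
a^5/(5!(1-ρ)) = 0.2741/(120 × 0.8456) = 0.002701
P₀ = 1/(2.1613 + 0.002701) = 0.4621
Lq = P₀·a^5·ρ / (5!(1-ρ)²) = 0.4621 × 0.2741 × 0.1544 / (120 × 0.7151) = 0.0002279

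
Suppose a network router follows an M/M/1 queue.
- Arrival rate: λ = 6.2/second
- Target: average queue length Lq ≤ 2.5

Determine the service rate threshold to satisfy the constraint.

For M/M/1: Lq = λ²/(μ(μ-λ))
Need Lq ≤ 2.5, i.e. μ(μ-λ) ≥ λ²/2.5
μ² - 6.2μ - 38.44/2.5 ≥ 0  →  μ² - 6.2μ - 15.3760 ≥ 0
Quadratic formula (positive root): μ = [λ + √(λ² + 4×15.3760)]/2
Discriminant: 38.44 + 4×15.3760 = 99.9440, √99.9440 = 9.9972
μ ≥ (6.2 + 9.9972)/2 = 8.0986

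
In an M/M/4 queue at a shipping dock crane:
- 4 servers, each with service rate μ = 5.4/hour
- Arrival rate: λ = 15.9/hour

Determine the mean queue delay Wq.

Traffic intensity: ρ = λ/(cμ) = 15.9/(4×5.4) = 0.7361
Since ρ = 0.7361 < 1, system is stable.
Offered load a = λ/μ = cρ = 15.9/5.4 = 2.9444
P₀ = [ Σₙ₌₀^3 aⁿ/n! + a^4/(4!(1-ρ)) ]⁻¹
Σ = a^0/0! + a^1/1! + a^2/2! + a^3/3! = 1.0000 + 2.9444 + 4.3349 + 4.2546 = 12.5339
a^4/(4!(1-ρ)) = 75.1646/(24 × 0.263889) = 11.8681
P₀ = 1/(12.5339 + 11.8681) = 0.04098
Lq = P₀·a^4·ρ / (4!(1-ρ)²) = 0.040980 × 75.1646 × 0.73611 / (24 × 0.069637) = 1.3567
Wq = Lq/λ = 1.3567/15.9 = 0.08533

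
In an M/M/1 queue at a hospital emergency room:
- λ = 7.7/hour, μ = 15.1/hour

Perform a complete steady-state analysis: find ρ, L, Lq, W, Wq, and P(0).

Step 1: ρ = λ/μ = 7.7/15.1 = 0.5099
Step 2: L = λ/(μ-λ) = 7.7/7.40 = 1.0405
Step 3: Lq = λ²/(μ(μ-λ)) = 59.29/(15.1×7.40) = 0.5306
Step 4: W = 1/(μ-λ) = 1/7.40 = 0.135135
Step 5: Wq = λ/(μ(μ-λ)) = 7.7/(15.1×7.40) = 0.06891
Step 6: P(0) = 1-ρ = 0.4901
Verify: L = λW = 7.7×0.135135 = 1.0405 ✔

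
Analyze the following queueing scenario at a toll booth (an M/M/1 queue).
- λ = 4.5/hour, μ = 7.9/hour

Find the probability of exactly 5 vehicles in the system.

ρ = λ/μ = 4.5/7.9 = 0.5696
P(n) = (1-ρ)ρⁿ
P(5) = (1-0.5696) × 0.5696^5
P(5) = 0.4304 × 0.05996
P(5) = 0.02581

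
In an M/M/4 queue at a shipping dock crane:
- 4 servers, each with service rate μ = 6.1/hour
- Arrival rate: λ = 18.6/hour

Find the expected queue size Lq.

Traffic intensity: ρ = λ/(cμ) = 18.6/(4×6.1) = 0.7623
Since ρ = 0.7623 < 1, system is stable.
Offered load a = λ/μ = cρ = 18.6/6.1 = 3.0492
P₀ = [ Σₙ₌₀^3 aⁿ/n! + a^4/(4!(1-ρ)) ]⁻¹
Σ = a^0/0! + a^1/1! + a^2/2! + a^3/3! = 1.00000 + 3.04918 + 4.64875 + 4.72496 = 13.4229
a^4/(4!(1-ρ)) = 86.44352/(24 × 0.2377049) = 15.1525
P₀ = 1/(13.4229 + 15.1525) = 0.03500
Lq = P₀·a^4·ρ / (4!(1-ρ)²) = 0.034995 × 86.4435 × 0.76230 / (24 × 0.056504) = 1.7005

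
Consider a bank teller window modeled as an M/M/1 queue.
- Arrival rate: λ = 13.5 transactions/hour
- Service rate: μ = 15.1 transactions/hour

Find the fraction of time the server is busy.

Server utilization: ρ = λ/μ
ρ = 13.5/15.1 = 0.8940
The server is busy 89.40% of the time.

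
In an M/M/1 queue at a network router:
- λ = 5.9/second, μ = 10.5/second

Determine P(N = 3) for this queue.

ρ = λ/μ = 5.9/10.5 = 0.5619
P(n) = (1-ρ)ρⁿ
P(3) = (1-0.5619) × 0.5619^3
P(3) = 0.4381 × 0.1774
P(3) = 0.07772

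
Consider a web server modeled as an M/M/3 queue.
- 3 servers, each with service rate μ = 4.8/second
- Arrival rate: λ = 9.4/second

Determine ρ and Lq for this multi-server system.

Traffic intensity: ρ = λ/(cμ) = 9.4/(3×4.8) = 0.6528
Since ρ = 0.6528 < 1, system is stable.
Offered load a = λ/μ = cρ = 9.4/4.8 = 1.9583
P₀ = [ Σₙ₌₀^2 aⁿ/n! + a^3/(3!(1-ρ)) ]⁻¹
Σ = a^0/0! + a^1/1! + a^2/2! = 1.00000 + 1.95833 + 1.91753 = 4.8759
a^3/(3!(1-ρ)) = 7.5103/(6 × 0.34722) = 3.6050
P₀ = 1/(4.8759 + 3.6050) = 0.1179
Lq = P₀·a^3·ρ / (3!(1-ρ)²) = 0.11791 × 7.5103 × 0.65278 / (6 × 0.12056) = 0.7991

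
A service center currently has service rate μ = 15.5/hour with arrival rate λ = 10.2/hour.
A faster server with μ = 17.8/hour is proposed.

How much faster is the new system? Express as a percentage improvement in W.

System 1: ρ₁ = 10.2/15.5 = 0.6581, W₁ = 1/(15.5-10.2) = 0.1887
System 2: ρ₂ = 10.2/17.8 = 0.5730, W₂ = 1/(17.8-10.2) = 0.1316
Improvement: (W₁-W₂)/W₁ = (0.1887-0.1316)/0.1887 = 30.26%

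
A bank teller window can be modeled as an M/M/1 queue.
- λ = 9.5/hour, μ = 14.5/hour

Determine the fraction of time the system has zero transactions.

ρ = λ/μ = 9.5/14.5 = 0.6552
P(0) = 1 - ρ = 1 - 0.6552 = 0.3448
The server is idle 34.48% of the time.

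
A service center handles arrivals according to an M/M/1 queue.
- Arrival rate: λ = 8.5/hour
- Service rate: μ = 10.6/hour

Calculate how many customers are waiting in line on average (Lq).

ρ = λ/μ = 8.5/10.6 = 0.8019
For M/M/1: Lq = λ²/(μ(μ-λ))
Lq = 72.25/(10.6 × 2.10)
Lq = 3.2457 customers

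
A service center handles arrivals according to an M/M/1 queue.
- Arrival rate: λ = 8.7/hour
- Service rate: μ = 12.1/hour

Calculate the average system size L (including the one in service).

ρ = λ/μ = 8.7/12.1 = 0.7190
For M/M/1: L = λ/(μ-λ)
L = 8.7/(12.1-8.7) = 8.7/3.40
L = 2.5588 customers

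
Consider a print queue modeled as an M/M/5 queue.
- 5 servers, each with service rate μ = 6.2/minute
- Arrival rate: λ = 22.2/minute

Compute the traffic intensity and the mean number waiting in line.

Traffic intensity: ρ = λ/(cμ) = 22.2/(5×6.2) = 0.7161
Since ρ = 0.7161 < 1, system is stable.
Offered load a = λ/μ = cρ = 22.2/6.2 = 3.5806
P₀ = [ Σₙ₌₀^4 aⁿ/n! + a^5/(5!(1-ρ)) ]⁻¹
Σ = a^0/0! + a^1/1! + a^2/2! + a^3/3! + a^4/4! = 1.0000 + 3.5806 + 6.4105 + 7.6513 + 6.8491 = 25.4915
a^5/(5!(1-ρ)) = 588.5813/(120 × 0.283871) = 17.2784
P₀ = 1/(25.4915 + 17.2784) = 0.02338
Lq = P₀·a^5·ρ / (5!(1-ρ)²) = 0.02338 × 588.5813 × 0.7161 / (120 × 0.08058) = 1.0191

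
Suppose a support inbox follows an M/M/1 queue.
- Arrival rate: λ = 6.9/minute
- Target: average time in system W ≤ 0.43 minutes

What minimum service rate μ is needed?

For M/M/1: W = 1/(μ-λ)
Need W ≤ 0.43, so 1/(μ-λ) ≤ 0.43
μ - λ ≥ 1/0.43 = 2.3256
μ ≥ 6.9 + 2.3256 = 9.2256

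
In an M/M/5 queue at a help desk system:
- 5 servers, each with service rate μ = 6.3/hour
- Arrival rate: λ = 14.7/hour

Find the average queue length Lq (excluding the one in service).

Traffic intensity: ρ = λ/(cμ) = 14.7/(5×6.3) = 0.4667
Since ρ = 0.4667 < 1, system is stable.
Offered load a = λ/μ = cρ = 14.7/6.3 = 2.3333
P₀ = [ Σₙ₌₀^4 aⁿ/n! + a^5/(5!(1-ρ)) ]⁻¹
Σ = a^0/0! + a^1/1! + a^2/2! + a^3/3! + a^4/4! = 1.0000 + 2.3333 + 2.7222 + 2.1173 + 1.2351 = 9.4079
a^5/(5!(1-ρ)) = 69.1646/(120 × 0.53333) = 1.0807
P₀ = 1/(9.4079 + 1.0807) = 0.09534
Lq = P₀·a^5·ρ / (5!(1-ρ)²) = 0.095341 × 69.1646 × 0.46667 / (120 × 0.28444) = 0.09016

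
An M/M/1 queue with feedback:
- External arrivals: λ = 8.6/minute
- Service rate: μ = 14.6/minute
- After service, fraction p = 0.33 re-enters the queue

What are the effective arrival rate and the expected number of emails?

Effective arrival rate: λ_eff = λ/(1-p) = 8.6/(1-0.33) = 8.6/0.67 = 12.83582
ρ = λ_eff/μ = 12.83582/14.6 = 0.879166
L = ρ/(1-ρ) = 0.879166/(1-0.879166) = 7.2758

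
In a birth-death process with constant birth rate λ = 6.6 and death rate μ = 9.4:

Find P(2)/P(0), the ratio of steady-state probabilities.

For constant rates: P(n)/P(0) = (λ/μ)^n
P(2)/P(0) = (6.6/9.4)^2 = 0.70213^2 = 0.4930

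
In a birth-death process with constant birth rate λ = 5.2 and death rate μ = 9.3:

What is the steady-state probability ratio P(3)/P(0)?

For constant rates: P(n)/P(0) = (λ/μ)^n
P(3)/P(0) = (5.2/9.3)^3 = 0.5591^3 = 0.1748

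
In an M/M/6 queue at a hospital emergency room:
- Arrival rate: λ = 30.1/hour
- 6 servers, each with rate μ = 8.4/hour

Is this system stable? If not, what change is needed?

Stability requires ρ = λ/(cμ) < 1
ρ = 30.1/(6 × 8.4) = 30.1/50.40 = 0.5972
Since 0.5972 < 1, the system is STABLE.
The servers are busy 59.72% of the time.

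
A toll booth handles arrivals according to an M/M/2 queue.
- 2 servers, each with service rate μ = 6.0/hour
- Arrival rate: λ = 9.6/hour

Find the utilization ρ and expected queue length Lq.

Traffic intensity: ρ = λ/(cμ) = 9.6/(2×6.0) = 0.8000
Since ρ = 0.8000 < 1, system is stable.
Offered load a = λ/μ = cρ = 9.6/6.0 = 1.6000
P₀ = [ Σₙ₌₀^1 aⁿ/n! + a^2/(2!(1-ρ)) ]⁻¹
Σ = a^0/0! + a^1/1! = 1.0000 + 1.6000 = 2.6000
a^2/(2!(1-ρ)) = 2.5600/(2 × 0.2000) = 6.4000
P₀ = 1/(2.6000 + 6.4000) = 0.1111
Lq = P₀·a^2·ρ / (2!(1-ρ)²) = 0.11111 × 2.5600 × 0.80000 / (2 × 0.040000) = 2.8444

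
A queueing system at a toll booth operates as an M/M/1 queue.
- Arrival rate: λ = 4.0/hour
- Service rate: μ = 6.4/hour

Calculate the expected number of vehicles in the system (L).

ρ = λ/μ = 4.0/6.4 = 0.6250
For M/M/1: L = λ/(μ-λ)
L = 4.0/(6.4-4.0) = 4.0/2.40
L = 1.6667 vehicles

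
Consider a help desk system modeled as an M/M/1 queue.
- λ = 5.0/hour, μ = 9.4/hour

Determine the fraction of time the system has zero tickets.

ρ = λ/μ = 5.0/9.4 = 0.5319
P(0) = 1 - ρ = 1 - 0.5319 = 0.4681
The server is idle 46.81% of the time.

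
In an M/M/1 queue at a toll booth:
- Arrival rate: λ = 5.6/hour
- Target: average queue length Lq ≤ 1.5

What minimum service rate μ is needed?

For M/M/1: Lq = λ²/(μ(μ-λ))
Need Lq ≤ 1.5, i.e. μ(μ-λ) ≥ λ²/1.5
μ² - 5.6μ - 31.36/1.5 ≥ 0  →  μ² - 5.6μ - 20.90667 ≥ 0
Quadratic formula (positive root): μ = [λ + √(λ² + 4×20.90667)]/2
Discriminant: 31.36 + 4×20.90667 = 114.9867, √114.9867 = 10.7232
μ ≥ (5.6 + 10.7232)/2 = 8.1616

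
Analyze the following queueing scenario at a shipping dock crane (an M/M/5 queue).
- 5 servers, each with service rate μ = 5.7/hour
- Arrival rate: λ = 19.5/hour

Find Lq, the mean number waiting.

Traffic intensity: ρ = λ/(cμ) = 19.5/(5×5.7) = 0.6842
Since ρ = 0.6842 < 1, system is stable.
Offered load a = λ/μ = cρ = 19.5/5.7 = 3.4211
P₀ = [ Σₙ₌₀^4 aⁿ/n! + a^5/(5!(1-ρ)) ]⁻¹
Σ = a^0/0! + a^1/1! + a^2/2! + a^3/3! + a^4/4! = 1.00000 + 3.42105 + 5.85180 + 6.67311 + 5.70726 = 22.6532
a^5/(5!(1-ρ)) = 468.5962/(120 × 0.31579) = 12.3657
P₀ = 1/(22.6532 + 12.3657) = 0.02856
Lq = P₀·a^5·ρ / (5!(1-ρ)²) = 0.028556 × 468.5962 × 0.68421 / (120 × 0.099723) = 0.7651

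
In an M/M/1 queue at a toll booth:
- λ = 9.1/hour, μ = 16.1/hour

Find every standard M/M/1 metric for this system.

Step 1: ρ = λ/μ = 9.1/16.1 = 0.5652
Step 2: L = λ/(μ-λ) = 9.1/7.00 = 1.3000
Step 3: Lq = λ²/(μ(μ-λ)) = 82.81/(16.1×7.00) = 0.7348
Step 4: W = 1/(μ-λ) = 1/7.00 = 0.14286
Step 5: Wq = λ/(μ(μ-λ)) = 9.1/(16.1×7.00) = 0.08075
Step 6: P(0) = 1-ρ = 0.4348
Verify: L = λW = 9.1×0.14286 = 1.3000 ✔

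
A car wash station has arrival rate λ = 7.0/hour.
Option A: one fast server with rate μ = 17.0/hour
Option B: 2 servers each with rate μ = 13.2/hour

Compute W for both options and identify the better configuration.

Option A: single server μ = 17.0 (M/M/1)
  ρ_A = 7.0/17.0 = 0.4118
  W_A = 1/(μ-λ) = 1/(17.0-7.0) = 1/10.00 = 0.1000

Option B: 2 servers μ = 13.2 (M/M/2)
  ρ_B = λ/(cμ) = 7.0/(2×13.2) = 0.2652
  Offered load a = λ/μ = cρ = 7.0/13.2 = 0.5303
  P₀ = [ Σₙ₌₀^1 aⁿ/n! + a^2/(2!(1-ρ)) ]⁻¹
  Σ = a^0/0! + a^1/1! = 1.0000 + 0.5303 = 1.5303
  a^2/(2!(1-ρ)) = 0.2812/(2 × 0.7348) = 0.1913
  P₀ = 1/(1.5303 + 0.19135) = 0.5808
  Lq = P₀·a^2·ρ / (2!(1-ρ)²) = 0.5808 × 0.2812 × 0.2652 / (2 × 0.5400) = 0.04010
  Wq_B = Lq/λ = 0.04010/7.0 = 0.005729
  W_B = Wq_B + 1/μ = 0.005729 + 0.07576 = 0.08149

Since W_B = 0.08149 < W_A = 0.1000, Option B (multiple servers) has the shorter time in system.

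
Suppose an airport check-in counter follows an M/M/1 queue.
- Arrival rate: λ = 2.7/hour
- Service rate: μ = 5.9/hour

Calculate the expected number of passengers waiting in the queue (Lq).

ρ = λ/μ = 2.7/5.9 = 0.4576
For M/M/1: Lq = λ²/(μ(μ-λ))
Lq = 7.29/(5.9 × 3.20)
Lq = 0.3861 passengers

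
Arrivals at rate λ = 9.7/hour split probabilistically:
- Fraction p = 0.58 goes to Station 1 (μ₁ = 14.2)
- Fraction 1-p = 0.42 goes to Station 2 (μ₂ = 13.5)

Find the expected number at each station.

Effective rates: λ₁ = 9.7×0.58 = 5.626, λ₂ = 9.7×0.42 = 4.074
Station 1: ρ₁ = 5.626/14.2 = 0.3962, L₁ = ρ₁/(1-ρ₁) = 0.3962/(1-0.3962) = 0.6562
Station 2: ρ₂ = 4.074/13.5 = 0.30178, L₂ = ρ₂/(1-ρ₂) = 0.30178/(1-0.30178) = 0.4322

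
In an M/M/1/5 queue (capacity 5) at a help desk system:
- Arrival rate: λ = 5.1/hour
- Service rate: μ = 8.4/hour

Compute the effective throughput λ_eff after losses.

ρ = λ/μ = 5.1/8.4 = 0.60714
P₀ = (1-ρ)/(1-ρ^(K+1)) = (1-0.60714)/(1-0.60714^6) = 0.3929/0.9499 = 0.4136
P_K = P₀×ρ^K = 0.4136 × 0.60714^5 = 0.4136 × 0.08250 = 0.03412
λ_eff = λ(1-P_K) = 5.1 × (1 - 0.03412) = 5.1 × 0.96588 = 4.9260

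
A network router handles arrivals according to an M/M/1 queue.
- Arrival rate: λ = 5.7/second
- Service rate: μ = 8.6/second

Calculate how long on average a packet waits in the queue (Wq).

First, compute utilization: ρ = λ/μ = 5.7/8.6 = 0.6628
For M/M/1: Wq = λ/(μ(μ-λ))
Wq = 5.7/(8.6 × (8.6-5.7))
Wq = 5.7/(8.6 × 2.90)
Wq = 0.2285 seconds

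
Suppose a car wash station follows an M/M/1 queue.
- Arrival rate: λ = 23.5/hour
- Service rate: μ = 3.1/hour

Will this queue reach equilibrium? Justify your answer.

Stability requires ρ = λ/(cμ) < 1
ρ = 23.5/(1 × 3.1) = 23.5/3.10 = 7.5806
Since 7.5806 ≥ 1, the system is UNSTABLE.
Queue grows without bound. Need μ > λ = 23.5.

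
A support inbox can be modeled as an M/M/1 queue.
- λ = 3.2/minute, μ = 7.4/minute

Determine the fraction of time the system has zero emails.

ρ = λ/μ = 3.2/7.4 = 0.4324
P(0) = 1 - ρ = 1 - 0.4324 = 0.5676
The server is idle 56.76% of the time.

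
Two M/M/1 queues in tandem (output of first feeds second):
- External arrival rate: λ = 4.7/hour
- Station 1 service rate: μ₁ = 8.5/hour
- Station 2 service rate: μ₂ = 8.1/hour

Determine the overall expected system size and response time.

By Jackson's theorem, each station behaves as independent M/M/1.
Station 1: ρ₁ = 4.7/8.5 = 0.5529, L₁ = ρ₁/(1-ρ₁) = λ/(μ₁-λ) = 4.7/3.80 = 1.2368
Station 2: ρ₂ = 4.7/8.1 = 0.5802, L₂ = ρ₂/(1-ρ₂) = λ/(μ₂-λ) = 4.7/3.40 = 1.3824
Total: L = L₁ + L₂ = 1.2368 + 1.3824 = 2.6192
W = L/λ = 2.6192/4.7 = 0.5573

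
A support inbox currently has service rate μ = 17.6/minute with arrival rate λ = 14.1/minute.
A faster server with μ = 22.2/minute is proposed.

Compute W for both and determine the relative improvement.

System 1: ρ₁ = 14.1/17.6 = 0.8011, W₁ = 1/(17.6-14.1) = 0.28571
System 2: ρ₂ = 14.1/22.2 = 0.6351, W₂ = 1/(22.2-14.1) = 0.12346
Improvement: (W₁-W₂)/W₁ = (0.28571-0.12346)/0.28571 = 56.79%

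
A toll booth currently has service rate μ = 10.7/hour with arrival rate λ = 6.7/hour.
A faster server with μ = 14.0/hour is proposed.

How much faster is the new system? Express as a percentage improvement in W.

System 1: ρ₁ = 6.7/10.7 = 0.6262, W₁ = 1/(10.7-6.7) = 0.250000
System 2: ρ₂ = 6.7/14.0 = 0.4786, W₂ = 1/(14.0-6.7) = 0.136986
Improvement: (W₁-W₂)/W₁ = (0.250000-0.136986)/0.250000 = 45.21%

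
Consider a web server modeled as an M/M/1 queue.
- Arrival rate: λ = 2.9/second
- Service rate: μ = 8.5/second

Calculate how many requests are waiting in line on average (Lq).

ρ = λ/μ = 2.9/8.5 = 0.3412
For M/M/1: Lq = λ²/(μ(μ-λ))
Lq = 8.41/(8.5 × 5.60)
Lq = 0.1767 requests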